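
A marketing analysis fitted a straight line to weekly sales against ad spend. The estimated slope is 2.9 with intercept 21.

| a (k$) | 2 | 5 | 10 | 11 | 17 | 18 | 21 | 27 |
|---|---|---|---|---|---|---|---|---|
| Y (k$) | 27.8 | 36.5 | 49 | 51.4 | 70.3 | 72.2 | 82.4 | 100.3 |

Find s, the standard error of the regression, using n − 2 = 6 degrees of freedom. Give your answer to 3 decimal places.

s = 1.118

a=2: ŷ = 21 + 2.9·2 = 26.8; e = 27.8 − 26.8 = 1
a=5: ŷ = 21 + 2.9·5 = 35.5; e = 36.5 − 35.5 = 1
a=10: ŷ = 21 + 2.9·10 = 50; e = 49 − 50 = -1
a=11: ŷ = 21 + 2.9·11 = 52.9; e = 51.4 − 52.9 = -1.5
a=17: ŷ = 21 + 2.9·17 = 70.3; e = 70.3 − 70.3 = 0
a=18: ŷ = 21 + 2.9·18 = 73.2; e = 72.2 − 73.2 = -1
a=21: ŷ = 21 + 2.9·21 = 81.9; e = 82.4 − 81.9 = 0.5
a=27: ŷ = 21 + 2.9·27 = 99.3; e = 100.3 − 99.3 = 1
SSE = 1 + 1 + 1 + 2.25 + 0 + 1 + 0.25 + 1 = 7.5
s = √(7.5/6) = √1.25 ≈ 1.118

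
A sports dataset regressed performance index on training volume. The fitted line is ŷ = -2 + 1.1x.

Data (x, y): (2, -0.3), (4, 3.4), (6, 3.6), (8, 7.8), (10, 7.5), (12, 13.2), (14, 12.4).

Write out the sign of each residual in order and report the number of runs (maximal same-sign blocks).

x=2: ŷ = -2 + 1.1·2 = 0.2; e = -0.3 − 0.2 = -0.5
x=4: ŷ = -2 + 1.1·4 = 2.4; e = 3.4 − 2.4 = 1
x=6: ŷ = -2 + 1.1·6 = 4.6; e = 3.6 − 4.6 = -1
x=8: ŷ = -2 + 1.1·8 = 6.8; e = 7.8 − 6.8 = 1
x=10: ŷ = -2 + 1.1·10 = 9; e = 7.5 − 9 = -1.5
x=12: ŷ = -2 + 1.1·12 = 11.2; e = 13.2 − 11.2 = 2
x=14: ŷ = -2 + 1.1·14 = 13.4; e = 12.4 − 13.4 = -1
Signs: − + − + − + −
Runs: −×1, +×1, −×1, +×1, −×1, +×1, −×1 → 7

7 runs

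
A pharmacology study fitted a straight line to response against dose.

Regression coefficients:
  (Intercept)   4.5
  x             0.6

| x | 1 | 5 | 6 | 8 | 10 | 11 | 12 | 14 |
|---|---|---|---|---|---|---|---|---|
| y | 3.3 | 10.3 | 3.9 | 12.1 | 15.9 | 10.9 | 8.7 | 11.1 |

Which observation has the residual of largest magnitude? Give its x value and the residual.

x = 10, r = 5.4

x=1: ŷ = 4.5 + 0.6·1 = 5.1; r = 3.3 − 5.1 = -1.8
x=5: ŷ = 4.5 + 0.6·5 = 7.5; r = 10.3 − 7.5 = 2.8
x=6: ŷ = 4.5 + 0.6·6 = 8.1; r = 3.9 − 8.1 = -4.2
x=8: ŷ = 4.5 + 0.6·8 = 9.3; r = 12.1 − 9.3 = 2.8
x=10: ŷ = 4.5 + 0.6·10 = 10.5; r = 15.9 − 10.5 = 5.4
x=11: ŷ = 4.5 + 0.6·11 = 11.1; r = 10.9 − 11.1 = -0.2
x=12: ŷ = 4.5 + 0.6·12 = 11.7; r = 8.7 − 11.7 = -3
x=14: ŷ = 4.5 + 0.6·14 = 12.9; r = 11.1 − 12.9 = -1.8
Largest |r| is 5.4 at x = 10, residual 5.4.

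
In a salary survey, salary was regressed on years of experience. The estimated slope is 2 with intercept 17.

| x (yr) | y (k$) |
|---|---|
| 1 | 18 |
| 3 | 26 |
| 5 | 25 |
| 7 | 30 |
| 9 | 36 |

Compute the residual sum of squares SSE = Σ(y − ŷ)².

x=1: ŷ = 17 + 2·1 = 19; e = 18 − 19 = -1
x=3: ŷ = 17 + 2·3 = 23; e = 26 − 23 = 3
x=5: ŷ = 17 + 2·5 = 27; e = 25 − 27 = -2
x=7: ŷ = 17 + 2·7 = 31; e = 30 − 31 = -1
x=9: ŷ = 17 + 2·9 = 35; e = 36 − 35 = 1
SSE = 1 + 9 + 4 + 1 + 1 = 16

SSE = 16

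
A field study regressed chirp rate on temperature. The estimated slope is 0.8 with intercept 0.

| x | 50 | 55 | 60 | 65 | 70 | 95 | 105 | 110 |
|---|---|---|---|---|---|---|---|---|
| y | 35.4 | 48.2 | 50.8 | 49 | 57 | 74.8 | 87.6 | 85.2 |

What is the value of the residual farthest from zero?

x=50: ŷ = 0.8·50 = 40; e = 35.4 − 40 = -4.6
x=55: ŷ = 0.8·55 = 44; e = 48.2 − 44 = 4.2
x=60: ŷ = 0.8·60 = 48; e = 50.8 − 48 = 2.8
x=65: ŷ = 0.8·65 = 52; e = 49 − 52 = -3
x=70: ŷ = 0.8·70 = 56; e = 57 − 56 = 1
x=95: ŷ = 0.8·95 = 76; e = 74.8 − 76 = -1.2
x=105: ŷ = 0.8·105 = 84; e = 87.6 − 84 = 3.6
x=110: ŷ = 0.8·110 = 88; e = 85.2 − 88 = -2.8
Largest |e| is 4.6 at x = 50, residual -4.6.

e = -4.6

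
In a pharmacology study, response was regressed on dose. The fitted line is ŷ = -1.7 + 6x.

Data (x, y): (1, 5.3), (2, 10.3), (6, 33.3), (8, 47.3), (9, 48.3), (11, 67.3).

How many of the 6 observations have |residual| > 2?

x=1: ŷ = -1.7 + 6·1 = 4.3; e = 5.3 − 4.3 = 1
x=2: ŷ = -1.7 + 6·2 = 10.3; e = 10.3 − 10.3 = 0
x=6: ŷ = -1.7 + 6·6 = 34.3; e = 33.3 − 34.3 = -1
x=8: ŷ = -1.7 + 6·8 = 46.3; e = 47.3 − 46.3 = 1
x=9: ŷ = -1.7 + 6·9 = 52.3; e = 48.3 − 52.3 = -4
x=11: ŷ = -1.7 + 6·11 = 64.3; e = 67.3 − 64.3 = 3
|e| > 2: x=9 (|e|=4), x=11 (|e|=3) → 2

2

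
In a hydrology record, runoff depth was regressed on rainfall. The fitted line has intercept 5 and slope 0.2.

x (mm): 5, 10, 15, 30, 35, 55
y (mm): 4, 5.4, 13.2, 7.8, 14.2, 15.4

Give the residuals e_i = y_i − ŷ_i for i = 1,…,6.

x=5: ŷ = 5 + 0.2·5 = 6; e = 4 − 6 = -2
x=10: ŷ = 5 + 0.2·10 = 7; e = 5.4 − 7 = -1.6
x=15: ŷ = 5 + 0.2·15 = 8; e = 13.2 − 8 = 5.2
x=30: ŷ = 5 + 0.2·30 = 11; e = 7.8 − 11 = -3.2
x=35: ŷ = 5 + 0.2·35 = 12; e = 14.2 − 12 = 2.2
x=55: ŷ = 5 + 0.2·55 = 16; e = 15.4 − 16 = -0.6

-2, -1.6, 5.2, -3.2, 2.2, -0.6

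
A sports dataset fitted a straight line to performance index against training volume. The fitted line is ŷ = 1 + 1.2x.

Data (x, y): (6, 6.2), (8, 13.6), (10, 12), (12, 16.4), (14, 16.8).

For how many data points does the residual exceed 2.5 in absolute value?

1

x=6: ŷ = 1 + 1.2·6 = 8.2; r = 6.2 − 8.2 = -2
x=8: ŷ = 1 + 1.2·8 = 10.6; r = 13.6 − 10.6 = 3
x=10: ŷ = 1 + 1.2·10 = 13; r = 12 − 13 = -1
x=12: ŷ = 1 + 1.2·12 = 15.4; r = 16.4 − 15.4 = 1
x=14: ŷ = 1 + 1.2·14 = 17.8; r = 16.8 − 17.8 = -1
|r| > 2.5: x=8 (|r|=3) → 1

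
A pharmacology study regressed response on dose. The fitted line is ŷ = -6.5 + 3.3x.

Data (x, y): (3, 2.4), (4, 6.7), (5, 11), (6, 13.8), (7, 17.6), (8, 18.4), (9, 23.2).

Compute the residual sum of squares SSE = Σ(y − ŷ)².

x=3: ŷ = -6.5 + 3.3·3 = 3.4; r = 2.4 − 3.4 = -1
x=4: ŷ = -6.5 + 3.3·4 = 6.7; r = 6.7 − 6.7 = 0
x=5: ŷ = -6.5 + 3.3·5 = 10; r = 11 − 10 = 1
x=6: ŷ = -6.5 + 3.3·6 = 13.3; r = 13.8 − 13.3 = 0.5
x=7: ŷ = -6.5 + 3.3·7 = 16.6; r = 17.6 − 16.6 = 1
x=8: ŷ = -6.5 + 3.3·8 = 19.9; r = 18.4 − 19.9 = -1.5
x=9: ŷ = -6.5 + 3.3·9 = 23.2; r = 23.2 − 23.2 = 0
SSE = 1 + 0 + 1 + 0.25 + 1 + 2.25 + 0 = 5.5

SSE = 5.5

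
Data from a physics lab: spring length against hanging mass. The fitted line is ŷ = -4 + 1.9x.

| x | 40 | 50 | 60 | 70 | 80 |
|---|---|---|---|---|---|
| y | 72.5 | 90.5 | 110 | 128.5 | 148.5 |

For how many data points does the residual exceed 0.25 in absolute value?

x=40: ŷ = -4 + 1.9·40 = 72; r = 72.5 − 72 = 0.5
x=50: ŷ = -4 + 1.9·50 = 91; r = 90.5 − 91 = -0.5
x=60: ŷ = -4 + 1.9·60 = 110; r = 110 − 110 = 0
x=70: ŷ = -4 + 1.9·70 = 129; r = 128.5 − 129 = -0.5
x=80: ŷ = -4 + 1.9·80 = 148; r = 148.5 − 148 = 0.5
|r| > 0.25: x=40 (|r|=0.5), x=50 (|r|=0.5), x=70 (|r|=0.5), x=80 (|r|=0.5) → 4

4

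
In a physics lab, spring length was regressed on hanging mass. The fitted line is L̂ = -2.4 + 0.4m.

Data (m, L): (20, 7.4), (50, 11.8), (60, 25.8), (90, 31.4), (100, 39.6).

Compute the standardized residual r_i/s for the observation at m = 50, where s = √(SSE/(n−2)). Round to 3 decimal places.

m=20: L̂ = -2.4 + 0.4·20 = 5.6; r = 7.4 − 5.6 = 1.8
m=50: L̂ = -2.4 + 0.4·50 = 17.6; r = 11.8 − 17.6 = -5.8
m=60: L̂ = -2.4 + 0.4·60 = 21.6; r = 25.8 − 21.6 = 4.2
m=90: L̂ = -2.4 + 0.4·90 = 33.6; r = 31.4 − 33.6 = -2.2
m=100: L̂ = -2.4 + 0.4·100 = 37.6; r = 39.6 − 37.6 = 2
SSE = 3.24 + 33.64 + 17.64 + 4.84 + 4 = 63.36
s = √(63.36/3) = 4.59565
r/s = -5.8 / 4.59565 = -1.262

-1.262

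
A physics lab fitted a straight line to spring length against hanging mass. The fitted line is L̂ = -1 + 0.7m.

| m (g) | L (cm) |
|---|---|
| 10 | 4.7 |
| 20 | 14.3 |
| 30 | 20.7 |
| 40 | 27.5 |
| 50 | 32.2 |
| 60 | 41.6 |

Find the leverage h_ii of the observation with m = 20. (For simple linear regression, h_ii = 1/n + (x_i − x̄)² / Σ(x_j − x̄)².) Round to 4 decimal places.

m̄ = (10 + 20 + 30 + 40 + 50 + 60)/6 = 35
Σ(m − m̄)² = 625 + 225 + 25 + 25 + 225 + 625 = 1750
h = 1/6 + (-15)²/1750 = 0.166667 + 0.128571 = 0.2952

h = 0.2952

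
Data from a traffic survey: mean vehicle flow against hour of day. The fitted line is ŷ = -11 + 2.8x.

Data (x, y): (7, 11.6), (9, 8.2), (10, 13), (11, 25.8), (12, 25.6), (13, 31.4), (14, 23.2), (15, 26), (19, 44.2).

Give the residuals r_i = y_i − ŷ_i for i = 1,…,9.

x=7: ŷ = -11 + 2.8·7 = 8.6; r = 11.6 − 8.6 = 3
x=9: ŷ = -11 + 2.8·9 = 14.2; r = 8.2 − 14.2 = -6
x=10: ŷ = -11 + 2.8·10 = 17; r = 13 − 17 = -4
x=11: ŷ = -11 + 2.8·11 = 19.8; r = 25.8 − 19.8 = 6
x=12: ŷ = -11 + 2.8·12 = 22.6; r = 25.6 − 22.6 = 3
x=13: ŷ = -11 + 2.8·13 = 25.4; r = 31.4 − 25.4 = 6
x=14: ŷ = -11 + 2.8·14 = 28.2; r = 23.2 − 28.2 = -5
x=15: ŷ = -11 + 2.8·15 = 31; r = 26 − 31 = -5
x=19: ŷ = -11 + 2.8·19 = 42.2; r = 44.2 − 42.2 = 2

3, -6, -4, 6, 3, 6, -5, -5, 2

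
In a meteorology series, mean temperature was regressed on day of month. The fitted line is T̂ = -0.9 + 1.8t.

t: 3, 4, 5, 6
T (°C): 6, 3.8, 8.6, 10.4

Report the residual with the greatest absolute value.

t=3: T̂ = -0.9 + 1.8·3 = 4.5; r = 6 − 4.5 = 1.5
t=4: T̂ = -0.9 + 1.8·4 = 6.3; r = 3.8 − 6.3 = -2.5
t=5: T̂ = -0.9 + 1.8·5 = 8.1; r = 8.6 − 8.1 = 0.5
t=6: T̂ = -0.9 + 1.8·6 = 9.9; r = 10.4 − 9.9 = 0.5
Largest |r| is 2.5 at t = 4, residual -2.5.

r = -2.5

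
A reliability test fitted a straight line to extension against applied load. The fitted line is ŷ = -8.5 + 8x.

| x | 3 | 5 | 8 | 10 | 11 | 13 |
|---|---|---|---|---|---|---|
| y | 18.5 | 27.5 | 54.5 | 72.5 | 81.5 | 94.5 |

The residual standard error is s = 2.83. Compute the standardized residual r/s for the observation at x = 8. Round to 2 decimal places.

-0.35

ŷ = -8.5 + 8·8 = 55.5
r = 54.5 − 55.5 = -1
r/s = -1 / 2.83 = -0.35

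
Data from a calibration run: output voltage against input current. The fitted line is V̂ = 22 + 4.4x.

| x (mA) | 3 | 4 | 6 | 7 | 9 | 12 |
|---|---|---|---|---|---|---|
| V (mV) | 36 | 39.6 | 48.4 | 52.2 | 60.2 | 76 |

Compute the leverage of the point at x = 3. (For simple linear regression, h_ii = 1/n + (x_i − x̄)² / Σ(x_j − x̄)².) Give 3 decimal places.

x̄ = (3 + 4 + 6 + 7 + 9 + 12)/6 = 6.83333
Σ(x − x̄)² = 14.6944 + 8.02778 + 0.694444 + 0.0277778 + 4.69444 + 26.6944 = 54.8333
h = 1/6 + (-3.83333)²/54.8333 = 0.166667 + 0.267984 = 0.435

h = 0.435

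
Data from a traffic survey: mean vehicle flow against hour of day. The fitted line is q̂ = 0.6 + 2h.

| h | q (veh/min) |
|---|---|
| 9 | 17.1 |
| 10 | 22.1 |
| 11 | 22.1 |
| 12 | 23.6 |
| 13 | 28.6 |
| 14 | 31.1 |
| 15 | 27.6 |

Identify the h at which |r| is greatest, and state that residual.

h=9: q̂ = 0.6 + 2·9 = 18.6; r = 17.1 − 18.6 = -1.5
h=10: q̂ = 0.6 + 2·10 = 20.6; r = 22.1 − 20.6 = 1.5
h=11: q̂ = 0.6 + 2·11 = 22.6; r = 22.1 − 22.6 = -0.5
h=12: q̂ = 0.6 + 2·12 = 24.6; r = 23.6 − 24.6 = -1
h=13: q̂ = 0.6 + 2·13 = 26.6; r = 28.6 − 26.6 = 2
h=14: q̂ = 0.6 + 2·14 = 28.6; r = 31.1 − 28.6 = 2.5
h=15: q̂ = 0.6 + 2·15 = 30.6; r = 27.6 − 30.6 = -3
Largest |r| is 3 at h = 15, residual -3.

h = 15, r = -3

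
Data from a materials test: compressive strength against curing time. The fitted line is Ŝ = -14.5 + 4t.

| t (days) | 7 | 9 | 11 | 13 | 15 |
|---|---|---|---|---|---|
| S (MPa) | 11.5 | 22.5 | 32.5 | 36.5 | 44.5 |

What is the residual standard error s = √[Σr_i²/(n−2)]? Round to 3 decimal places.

s = 2.309

t=7: Ŝ = -14.5 + 4·7 = 13.5; r = 11.5 − 13.5 = -2
t=9: Ŝ = -14.5 + 4·9 = 21.5; r = 22.5 − 21.5 = 1
t=11: Ŝ = -14.5 + 4·11 = 29.5; r = 32.5 − 29.5 = 3
t=13: Ŝ = -14.5 + 4·13 = 37.5; r = 36.5 − 37.5 = -1
t=15: Ŝ = -14.5 + 4·15 = 45.5; r = 44.5 − 45.5 = -1
SSE = 4 + 1 + 9 + 1 + 1 = 16
s = √(16/3) = √5.33333 ≈ 2.309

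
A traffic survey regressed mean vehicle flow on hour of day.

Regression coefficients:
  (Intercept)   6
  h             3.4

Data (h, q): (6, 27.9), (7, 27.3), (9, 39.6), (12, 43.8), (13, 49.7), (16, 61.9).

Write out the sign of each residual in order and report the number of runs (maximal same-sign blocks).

5 runs

h=6: ŷ = 6 + 3.4·6 = 26.4; e = 27.9 − 26.4 = 1.5
h=7: ŷ = 6 + 3.4·7 = 29.8; e = 27.3 − 29.8 = -2.5
h=9: ŷ = 6 + 3.4·9 = 36.6; e = 39.6 − 36.6 = 3
h=12: ŷ = 6 + 3.4·12 = 46.8; e = 43.8 − 46.8 = -3
h=13: ŷ = 6 + 3.4·13 = 50.2; e = 49.7 − 50.2 = -0.5
h=16: ŷ = 6 + 3.4·16 = 60.4; e = 61.9 − 60.4 = 1.5
Signs: + − + − − +
Runs: +×1, −×1, +×1, −×2, +×1 → 5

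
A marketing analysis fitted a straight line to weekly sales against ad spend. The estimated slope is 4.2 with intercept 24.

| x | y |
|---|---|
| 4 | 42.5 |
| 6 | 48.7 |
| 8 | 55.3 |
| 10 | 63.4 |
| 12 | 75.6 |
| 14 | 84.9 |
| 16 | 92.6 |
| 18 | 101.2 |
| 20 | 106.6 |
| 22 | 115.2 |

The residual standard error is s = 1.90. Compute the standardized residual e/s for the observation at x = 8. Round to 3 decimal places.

-1.211

ŷ = 24 + 4.2·8 = 57.6
e = 55.3 − 57.6 = -2.3
e/s = -2.3 / 1.90 = -1.211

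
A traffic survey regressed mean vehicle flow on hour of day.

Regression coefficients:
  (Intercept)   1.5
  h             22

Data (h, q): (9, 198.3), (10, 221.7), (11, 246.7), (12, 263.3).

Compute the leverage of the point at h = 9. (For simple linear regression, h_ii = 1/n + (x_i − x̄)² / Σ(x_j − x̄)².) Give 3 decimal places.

h̄ = (9 + 10 + 11 + 12)/4 = 10.5
Σ(h − h̄)² = 2.25 + 0.25 + 0.25 + 2.25 = 5
h = 1/4 + (-1.5)²/5 = 0.25 + 0.45 = 0.700

h = 0.700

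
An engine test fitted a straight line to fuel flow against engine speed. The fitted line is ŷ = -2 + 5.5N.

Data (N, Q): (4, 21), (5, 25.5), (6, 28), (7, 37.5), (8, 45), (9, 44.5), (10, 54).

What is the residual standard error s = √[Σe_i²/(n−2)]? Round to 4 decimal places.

s = 2.4495

N=4: ŷ = -2 + 5.5·4 = 20; e = 21 − 20 = 1
N=5: ŷ = -2 + 5.5·5 = 25.5; e = 25.5 − 25.5 = 0
N=6: ŷ = -2 + 5.5·6 = 31; e = 28 − 31 = -3
N=7: ŷ = -2 + 5.5·7 = 36.5; e = 37.5 − 36.5 = 1
N=8: ŷ = -2 + 5.5·8 = 42; e = 45 − 42 = 3
N=9: ŷ = -2 + 5.5·9 = 47.5; e = 44.5 − 47.5 = -3
N=10: ŷ = -2 + 5.5·10 = 53; e = 54 − 53 = 1
SSE = 1 + 0 + 9 + 1 + 9 + 9 + 1 = 30
s = √(30/5) = √6 ≈ 2.4495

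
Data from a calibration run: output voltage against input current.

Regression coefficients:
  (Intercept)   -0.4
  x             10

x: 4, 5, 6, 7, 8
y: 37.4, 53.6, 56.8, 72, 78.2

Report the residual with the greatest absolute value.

r = 4

x=4: ŷ = -0.4 + 10·4 = 39.6; r = 37.4 − 39.6 = -2.2
x=5: ŷ = -0.4 + 10·5 = 49.6; r = 53.6 − 49.6 = 4
x=6: ŷ = -0.4 + 10·6 = 59.6; r = 56.8 − 59.6 = -2.8
x=7: ŷ = -0.4 + 10·7 = 69.6; r = 72 − 69.6 = 2.4
x=8: ŷ = -0.4 + 10·8 = 79.6; r = 78.2 − 79.6 = -1.4
Largest |r| is 4 at x = 5, residual 4.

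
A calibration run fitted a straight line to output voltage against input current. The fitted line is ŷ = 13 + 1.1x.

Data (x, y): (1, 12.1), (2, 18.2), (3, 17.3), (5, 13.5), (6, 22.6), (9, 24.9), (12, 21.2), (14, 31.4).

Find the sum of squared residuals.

x=1: ŷ = 13 + 1.1·1 = 14.1; e = 12.1 − 14.1 = -2
x=2: ŷ = 13 + 1.1·2 = 15.2; e = 18.2 − 15.2 = 3
x=3: ŷ = 13 + 1.1·3 = 16.3; e = 17.3 − 16.3 = 1
x=5: ŷ = 13 + 1.1·5 = 18.5; e = 13.5 − 18.5 = -5
x=6: ŷ = 13 + 1.1·6 = 19.6; e = 22.6 − 19.6 = 3
x=9: ŷ = 13 + 1.1·9 = 22.9; e = 24.9 − 22.9 = 2
x=12: ŷ = 13 + 1.1·12 = 26.2; e = 21.2 − 26.2 = -5
x=14: ŷ = 13 + 1.1·14 = 28.4; e = 31.4 − 28.4 = 3
SSE = 4 + 9 + 1 + 25 + 9 + 4 + 25 + 9 = 86

SSE = 86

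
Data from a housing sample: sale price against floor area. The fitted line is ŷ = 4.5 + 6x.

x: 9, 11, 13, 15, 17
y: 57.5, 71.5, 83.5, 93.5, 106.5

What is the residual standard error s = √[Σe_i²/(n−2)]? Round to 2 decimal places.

s = 1.15

x=9: ŷ = 4.5 + 6·9 = 58.5; e = 57.5 − 58.5 = -1
x=11: ŷ = 4.5 + 6·11 = 70.5; e = 71.5 − 70.5 = 1
x=13: ŷ = 4.5 + 6·13 = 82.5; e = 83.5 − 82.5 = 1
x=15: ŷ = 4.5 + 6·15 = 94.5; e = 93.5 − 94.5 = -1
x=17: ŷ = 4.5 + 6·17 = 106.5; e = 106.5 − 106.5 = 0
SSE = 1 + 1 + 1 + 1 + 0 = 4
s = √(4/3) = √1.33333 ≈ 1.15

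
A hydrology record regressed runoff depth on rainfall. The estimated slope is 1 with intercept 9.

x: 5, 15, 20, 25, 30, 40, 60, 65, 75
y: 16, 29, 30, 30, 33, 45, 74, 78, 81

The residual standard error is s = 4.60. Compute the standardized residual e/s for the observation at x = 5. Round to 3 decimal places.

ŷ = 9 + 5 = 14
e = 16 − 14 = 2
e/s = 2 / 4.60 = 0.435

0.435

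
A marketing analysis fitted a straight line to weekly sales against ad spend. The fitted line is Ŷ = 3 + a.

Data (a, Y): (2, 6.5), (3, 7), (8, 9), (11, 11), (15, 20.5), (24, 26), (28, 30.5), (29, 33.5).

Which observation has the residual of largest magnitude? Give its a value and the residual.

a = 11, e = -3

a=2: Ŷ = 3 + 2 = 5; e = 6.5 − 5 = 1.5
a=3: Ŷ = 3 + 3 = 6; e = 7 − 6 = 1
a=8: Ŷ = 3 + 8 = 11; e = 9 − 11 = -2
a=11: Ŷ = 3 + 11 = 14; e = 11 − 14 = -3
a=15: Ŷ = 3 + 15 = 18; e = 20.5 − 18 = 2.5
a=24: Ŷ = 3 + 24 = 27; e = 26 − 27 = -1
a=28: Ŷ = 3 + 28 = 31; e = 30.5 − 31 = -0.5
a=29: Ŷ = 3 + 29 = 32; e = 33.5 − 32 = 1.5
Largest |e| is 3 at a = 11, residual -3.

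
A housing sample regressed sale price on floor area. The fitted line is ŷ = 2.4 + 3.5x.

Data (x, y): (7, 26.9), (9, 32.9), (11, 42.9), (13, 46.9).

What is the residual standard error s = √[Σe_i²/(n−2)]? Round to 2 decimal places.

x=7: ŷ = 2.4 + 3.5·7 = 26.9; e = 26.9 − 26.9 = 0
x=9: ŷ = 2.4 + 3.5·9 = 33.9; e = 32.9 − 33.9 = -1
x=11: ŷ = 2.4 + 3.5·11 = 40.9; e = 42.9 − 40.9 = 2
x=13: ŷ = 2.4 + 3.5·13 = 47.9; e = 46.9 − 47.9 = -1
SSE = 0 + 1 + 4 + 1 = 6
s = √(6/2) = √3 ≈ 1.73

s = 1.73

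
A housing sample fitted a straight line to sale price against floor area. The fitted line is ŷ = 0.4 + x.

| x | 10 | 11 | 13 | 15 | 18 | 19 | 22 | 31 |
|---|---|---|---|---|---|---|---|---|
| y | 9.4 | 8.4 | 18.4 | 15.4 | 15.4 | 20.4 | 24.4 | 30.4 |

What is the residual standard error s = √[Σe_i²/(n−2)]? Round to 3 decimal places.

x=10: ŷ = 0.4 + 10 = 10.4; e = 9.4 − 10.4 = -1
x=11: ŷ = 0.4 + 11 = 11.4; e = 8.4 − 11.4 = -3
x=13: ŷ = 0.4 + 13 = 13.4; e = 18.4 − 13.4 = 5
x=15: ŷ = 0.4 + 15 = 15.4; e = 15.4 − 15.4 = 0
x=18: ŷ = 0.4 + 18 = 18.4; e = 15.4 − 18.4 = -3
x=19: ŷ = 0.4 + 19 = 19.4; e = 20.4 − 19.4 = 1
x=22: ŷ = 0.4 + 22 = 22.4; e = 24.4 − 22.4 = 2
x=31: ŷ = 0.4 + 31 = 31.4; e = 30.4 − 31.4 = -1
SSE = 1 + 9 + 25 + 0 + 9 + 1 + 4 + 1 = 50
s = √(50/6) = √8.33333 ≈ 2.887

s = 2.887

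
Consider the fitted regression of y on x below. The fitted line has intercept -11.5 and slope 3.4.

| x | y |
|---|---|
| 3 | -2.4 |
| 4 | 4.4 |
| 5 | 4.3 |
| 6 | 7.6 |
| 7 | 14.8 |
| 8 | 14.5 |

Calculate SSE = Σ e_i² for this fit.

x=3: ŷ = -11.5 + 3.4·3 = -1.3; e = -2.4 − (-1.3) = -1.1
x=4: ŷ = -11.5 + 3.4·4 = 2.1; e = 4.4 − 2.1 = 2.3
x=5: ŷ = -11.5 + 3.4·5 = 5.5; e = 4.3 − 5.5 = -1.2
x=6: ŷ = -11.5 + 3.4·6 = 8.9; e = 7.6 − 8.9 = -1.3
x=7: ŷ = -11.5 + 3.4·7 = 12.3; e = 14.8 − 12.3 = 2.5
x=8: ŷ = -11.5 + 3.4·8 = 15.7; e = 14.5 − 15.7 = -1.2
SSE = 1.21 + 5.29 + 1.44 + 1.69 + 6.25 + 1.44 = 17.32

SSE = 17.32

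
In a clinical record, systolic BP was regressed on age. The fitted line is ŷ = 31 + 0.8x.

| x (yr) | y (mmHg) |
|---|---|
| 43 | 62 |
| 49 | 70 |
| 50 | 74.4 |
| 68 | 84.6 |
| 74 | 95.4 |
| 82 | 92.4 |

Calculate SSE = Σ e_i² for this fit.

x=43: ŷ = 31 + 0.8·43 = 65.4; e = 62 − 65.4 = -3.4
x=49: ŷ = 31 + 0.8·49 = 70.2; e = 70 − 70.2 = -0.2
x=50: ŷ = 31 + 0.8·50 = 71; e = 74.4 − 71 = 3.4
x=68: ŷ = 31 + 0.8·68 = 85.4; e = 84.6 − 85.4 = -0.8
x=74: ŷ = 31 + 0.8·74 = 90.2; e = 95.4 − 90.2 = 5.2
x=82: ŷ = 31 + 0.8·82 = 96.6; e = 92.4 − 96.6 = -4.2
SSE = 11.56 + 0.04 + 11.56 + 0.64 + 27.04 + 17.64 = 68.48

SSE = 68.48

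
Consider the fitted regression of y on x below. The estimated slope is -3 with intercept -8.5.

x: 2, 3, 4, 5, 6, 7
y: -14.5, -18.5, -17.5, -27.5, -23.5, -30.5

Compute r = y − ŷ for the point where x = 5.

ŷ = -8.5 − 3·5 = -23.5
r = -27.5 − (-23.5) = -4

r = -4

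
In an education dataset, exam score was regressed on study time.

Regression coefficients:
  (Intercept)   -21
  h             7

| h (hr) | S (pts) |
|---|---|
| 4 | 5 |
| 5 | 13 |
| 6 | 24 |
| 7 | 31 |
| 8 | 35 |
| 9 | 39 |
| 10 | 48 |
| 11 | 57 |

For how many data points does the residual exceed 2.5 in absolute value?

h=4: ŷ = -21 + 7·4 = 7; e = 5 − 7 = -2
h=5: ŷ = -21 + 7·5 = 14; e = 13 − 14 = -1
h=6: ŷ = -21 + 7·6 = 21; e = 24 − 21 = 3
h=7: ŷ = -21 + 7·7 = 28; e = 31 − 28 = 3
h=8: ŷ = -21 + 7·8 = 35; e = 35 − 35 = 0
h=9: ŷ = -21 + 7·9 = 42; e = 39 − 42 = -3
h=10: ŷ = -21 + 7·10 = 49; e = 48 − 49 = -1
h=11: ŷ = -21 + 7·11 = 56; e = 57 − 56 = 1
|e| > 2.5: h=6 (|e|=3), h=7 (|e|=3), h=9 (|e|=3) → 3

3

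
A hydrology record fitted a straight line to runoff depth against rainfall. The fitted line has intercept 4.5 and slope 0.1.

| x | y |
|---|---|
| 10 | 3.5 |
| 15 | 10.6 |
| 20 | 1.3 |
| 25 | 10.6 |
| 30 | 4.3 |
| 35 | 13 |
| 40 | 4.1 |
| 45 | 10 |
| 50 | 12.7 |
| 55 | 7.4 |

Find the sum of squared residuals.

SSE = 137.76

x=10: ŷ = 4.5 + 0.1·10 = 5.5; r = 3.5 − 5.5 = -2
x=15: ŷ = 4.5 + 0.1·15 = 6; r = 10.6 − 6 = 4.6
x=20: ŷ = 4.5 + 0.1·20 = 6.5; r = 1.3 − 6.5 = -5.2
x=25: ŷ = 4.5 + 0.1·25 = 7; r = 10.6 − 7 = 3.6
x=30: ŷ = 4.5 + 0.1·30 = 7.5; r = 4.3 − 7.5 = -3.2
x=35: ŷ = 4.5 + 0.1·35 = 8; r = 13 − 8 = 5
x=40: ŷ = 4.5 + 0.1·40 = 8.5; r = 4.1 − 8.5 = -4.4
x=45: ŷ = 4.5 + 0.1·45 = 9; r = 10 − 9 = 1
x=50: ŷ = 4.5 + 0.1·50 = 9.5; r = 12.7 − 9.5 = 3.2
x=55: ŷ = 4.5 + 0.1·55 = 10; r = 7.4 − 10 = -2.6
SSE = 4 + 21.16 + 27.04 + 12.96 + 10.24 + 25 + 19.36 + 1 + 10.24 + 6.76 = 137.76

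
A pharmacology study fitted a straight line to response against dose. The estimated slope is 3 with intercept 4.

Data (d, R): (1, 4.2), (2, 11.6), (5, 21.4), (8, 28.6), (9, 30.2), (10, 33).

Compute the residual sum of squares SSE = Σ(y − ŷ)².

SSE = 18.16

d=1: R̂ = 4 + 3·1 = 7; e = 4.2 − 7 = -2.8
d=2: R̂ = 4 + 3·2 = 10; e = 11.6 − 10 = 1.6
d=5: R̂ = 4 + 3·5 = 19; e = 21.4 − 19 = 2.4
d=8: R̂ = 4 + 3·8 = 28; e = 28.6 − 28 = 0.6
d=9: R̂ = 4 + 3·9 = 31; e = 30.2 − 31 = -0.8
d=10: R̂ = 4 + 3·10 = 34; e = 33 − 34 = -1
SSE = 7.84 + 2.56 + 5.76 + 0.36 + 0.64 + 1 = 18.16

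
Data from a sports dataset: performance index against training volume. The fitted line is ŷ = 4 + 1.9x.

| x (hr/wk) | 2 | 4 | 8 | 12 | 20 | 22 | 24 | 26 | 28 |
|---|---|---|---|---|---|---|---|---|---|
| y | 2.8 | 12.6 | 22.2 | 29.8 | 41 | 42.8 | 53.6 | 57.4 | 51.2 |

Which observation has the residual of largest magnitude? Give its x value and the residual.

x = 28, r = -6

x=2: ŷ = 4 + 1.9·2 = 7.8; r = 2.8 − 7.8 = -5
x=4: ŷ = 4 + 1.9·4 = 11.6; r = 12.6 − 11.6 = 1
x=8: ŷ = 4 + 1.9·8 = 19.2; r = 22.2 − 19.2 = 3
x=12: ŷ = 4 + 1.9·12 = 26.8; r = 29.8 − 26.8 = 3
x=20: ŷ = 4 + 1.9·20 = 42; r = 41 − 42 = -1
x=22: ŷ = 4 + 1.9·22 = 45.8; r = 42.8 − 45.8 = -3
x=24: ŷ = 4 + 1.9·24 = 49.6; r = 53.6 − 49.6 = 4
x=26: ŷ = 4 + 1.9·26 = 53.4; r = 57.4 − 53.4 = 4
x=28: ŷ = 4 + 1.9·28 = 57.2; r = 51.2 − 57.2 = -6
Largest |r| is 6 at x = 28, residual -6.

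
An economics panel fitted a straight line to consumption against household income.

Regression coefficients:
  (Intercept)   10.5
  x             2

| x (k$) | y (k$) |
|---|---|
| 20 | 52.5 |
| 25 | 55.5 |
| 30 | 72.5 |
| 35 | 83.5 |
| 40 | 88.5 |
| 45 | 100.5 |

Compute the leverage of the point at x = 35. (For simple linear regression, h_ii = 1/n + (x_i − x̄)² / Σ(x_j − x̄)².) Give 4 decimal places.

h = 0.1810

x̄ = (20 + 25 + 30 + 35 + 40 + 45)/6 = 32.5
Σ(x − x̄)² = 156.25 + 56.25 + 6.25 + 6.25 + 56.25 + 156.25 = 437.5
h = 1/6 + (2.5)²/437.5 = 0.166667 + 0.0142857 = 0.1810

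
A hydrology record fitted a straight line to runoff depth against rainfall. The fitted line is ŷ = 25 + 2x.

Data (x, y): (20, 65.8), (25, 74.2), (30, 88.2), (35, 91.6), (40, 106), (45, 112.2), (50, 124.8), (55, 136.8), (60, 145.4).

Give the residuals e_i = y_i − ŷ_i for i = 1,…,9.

0.8, -0.8, 3.2, -3.4, 1, -2.8, -0.2, 1.8, 0.4

x=20: ŷ = 25 + 2·20 = 65; e = 65.8 − 65 = 0.8
x=25: ŷ = 25 + 2·25 = 75; e = 74.2 − 75 = -0.8
x=30: ŷ = 25 + 2·30 = 85; e = 88.2 − 85 = 3.2
x=35: ŷ = 25 + 2·35 = 95; e = 91.6 − 95 = -3.4
x=40: ŷ = 25 + 2·40 = 105; e = 106 − 105 = 1
x=45: ŷ = 25 + 2·45 = 115; e = 112.2 − 115 = -2.8
x=50: ŷ = 25 + 2·50 = 125; e = 124.8 − 125 = -0.2
x=55: ŷ = 25 + 2·55 = 135; e = 136.8 − 135 = 1.8
x=60: ŷ = 25 + 2·60 = 145; e = 145.4 − 145 = 0.4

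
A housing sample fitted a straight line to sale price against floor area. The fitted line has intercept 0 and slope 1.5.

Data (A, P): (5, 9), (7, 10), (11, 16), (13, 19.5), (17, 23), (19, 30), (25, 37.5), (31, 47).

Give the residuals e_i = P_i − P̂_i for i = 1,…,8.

1.5, -0.5, -0.5, 0, -2.5, 1.5, 0, 0.5

A=5: P̂ = 1.5·5 = 7.5; e = 9 − 7.5 = 1.5
A=7: P̂ = 1.5·7 = 10.5; e = 10 − 10.5 = -0.5
A=11: P̂ = 1.5·11 = 16.5; e = 16 − 16.5 = -0.5
A=13: P̂ = 1.5·13 = 19.5; e = 19.5 − 19.5 = 0
A=17: P̂ = 1.5·17 = 25.5; e = 23 − 25.5 = -2.5
A=19: P̂ = 1.5·19 = 28.5; e = 30 − 28.5 = 1.5
A=25: P̂ = 1.5·25 = 37.5; e = 37.5 − 37.5 = 0
A=31: P̂ = 1.5·31 = 46.5; e = 47 − 46.5 = 0.5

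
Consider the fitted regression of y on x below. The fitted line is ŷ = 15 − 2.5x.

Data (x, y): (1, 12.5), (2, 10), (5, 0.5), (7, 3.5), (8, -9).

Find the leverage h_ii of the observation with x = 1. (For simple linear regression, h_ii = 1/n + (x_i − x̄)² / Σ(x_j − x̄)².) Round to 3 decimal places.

h = 0.548

x̄ = (1 + 2 + 5 + 7 + 8)/5 = 4.6
Σ(x − x̄)² = 12.96 + 6.76 + 0.16 + 5.76 + 11.56 = 37.2
h = 1/5 + (-3.6)²/37.2 = 0.2 + 0.348387 = 0.548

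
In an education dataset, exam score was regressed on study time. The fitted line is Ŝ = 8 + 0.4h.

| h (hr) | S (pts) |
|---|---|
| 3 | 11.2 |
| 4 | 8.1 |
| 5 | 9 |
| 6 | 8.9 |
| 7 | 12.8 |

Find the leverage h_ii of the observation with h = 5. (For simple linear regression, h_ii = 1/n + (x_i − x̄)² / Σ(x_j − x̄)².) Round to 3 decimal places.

h = 0.200

h̄ = (3 + 4 + 5 + 6 + 7)/5 = 5
Σ(h − h̄)² = 4 + 1 + 0 + 1 + 4 = 10
h = 1/5 + (0)²/10 = 0.2 + 0 = 0.200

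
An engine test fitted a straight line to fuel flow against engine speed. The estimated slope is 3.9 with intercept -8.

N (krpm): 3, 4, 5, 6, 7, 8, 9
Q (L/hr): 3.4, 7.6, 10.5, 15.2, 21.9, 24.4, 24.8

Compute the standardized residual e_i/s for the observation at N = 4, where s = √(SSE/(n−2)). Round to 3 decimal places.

0.000

N=3: ŷ = -8 + 3.9·3 = 3.7; e = 3.4 − 3.7 = -0.3
N=4: ŷ = -8 + 3.9·4 = 7.6; e = 7.6 − 7.6 = 0
N=5: ŷ = -8 + 3.9·5 = 11.5; e = 10.5 − 11.5 = -1
N=6: ŷ = -8 + 3.9·6 = 15.4; e = 15.2 − 15.4 = -0.2
N=7: ŷ = -8 + 3.9·7 = 19.3; e = 21.9 − 19.3 = 2.6
N=8: ŷ = -8 + 3.9·8 = 23.2; e = 24.4 − 23.2 = 1.2
N=9: ŷ = -8 + 3.9·9 = 27.1; e = 24.8 − 27.1 = -2.3
SSE = 0.09 + 0 + 1 + 0.04 + 6.76 + 1.44 + 5.29 = 14.62
s = √(14.62/5) = 1.70997
e/s = 0 / 1.70997 = 0.000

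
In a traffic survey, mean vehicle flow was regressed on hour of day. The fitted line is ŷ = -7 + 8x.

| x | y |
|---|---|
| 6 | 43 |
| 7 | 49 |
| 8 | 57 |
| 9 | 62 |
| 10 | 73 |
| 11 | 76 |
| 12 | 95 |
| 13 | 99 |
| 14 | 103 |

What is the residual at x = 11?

ŷ = -7 + 8·11 = 81
r = 76 − 81 = -5

r = -5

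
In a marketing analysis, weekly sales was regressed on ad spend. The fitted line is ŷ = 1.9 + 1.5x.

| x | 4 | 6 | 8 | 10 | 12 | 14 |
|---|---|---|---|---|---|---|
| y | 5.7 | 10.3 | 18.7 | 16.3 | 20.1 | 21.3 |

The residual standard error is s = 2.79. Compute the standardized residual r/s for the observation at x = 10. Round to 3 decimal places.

-0.215

ŷ = 1.9 + 1.5·10 = 16.9
r = 16.3 − 16.9 = -0.6
r/s = -0.6 / 2.79 = -0.215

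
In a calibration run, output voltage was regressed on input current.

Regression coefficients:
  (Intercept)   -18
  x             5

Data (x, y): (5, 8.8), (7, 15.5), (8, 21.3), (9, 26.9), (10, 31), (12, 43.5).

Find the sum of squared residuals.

x=5: ŷ = -18 + 5·5 = 7; r = 8.8 − 7 = 1.8
x=7: ŷ = -18 + 5·7 = 17; r = 15.5 − 17 = -1.5
x=8: ŷ = -18 + 5·8 = 22; r = 21.3 − 22 = -0.7
x=9: ŷ = -18 + 5·9 = 27; r = 26.9 − 27 = -0.1
x=10: ŷ = -18 + 5·10 = 32; r = 31 − 32 = -1
x=12: ŷ = -18 + 5·12 = 42; r = 43.5 − 42 = 1.5
SSE = 3.24 + 2.25 + 0.49 + 0.01 + 1 + 2.25 = 9.24

SSE = 9.24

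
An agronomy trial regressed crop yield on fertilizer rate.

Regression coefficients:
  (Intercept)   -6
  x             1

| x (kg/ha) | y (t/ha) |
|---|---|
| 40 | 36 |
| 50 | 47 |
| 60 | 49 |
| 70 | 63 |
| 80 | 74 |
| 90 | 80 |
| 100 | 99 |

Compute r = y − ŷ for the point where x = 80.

ŷ = -6 + 80 = 74
r = 74 − 74 = 0

r = 0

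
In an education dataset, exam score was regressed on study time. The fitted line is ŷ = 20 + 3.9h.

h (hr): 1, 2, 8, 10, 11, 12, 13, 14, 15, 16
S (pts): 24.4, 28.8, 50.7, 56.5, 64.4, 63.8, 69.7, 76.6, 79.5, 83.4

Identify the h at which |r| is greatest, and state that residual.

h = 12, r = -3

h=1: ŷ = 20 + 3.9·1 = 23.9; r = 24.4 − 23.9 = 0.5
h=2: ŷ = 20 + 3.9·2 = 27.8; r = 28.8 − 27.8 = 1
h=8: ŷ = 20 + 3.9·8 = 51.2; r = 50.7 − 51.2 = -0.5
h=10: ŷ = 20 + 3.9·10 = 59; r = 56.5 − 59 = -2.5
h=11: ŷ = 20 + 3.9·11 = 62.9; r = 64.4 − 62.9 = 1.5
h=12: ŷ = 20 + 3.9·12 = 66.8; r = 63.8 − 66.8 = -3
h=13: ŷ = 20 + 3.9·13 = 70.7; r = 69.7 − 70.7 = -1
h=14: ŷ = 20 + 3.9·14 = 74.6; r = 76.6 − 74.6 = 2
h=15: ŷ = 20 + 3.9·15 = 78.5; r = 79.5 − 78.5 = 1
h=16: ŷ = 20 + 3.9·16 = 82.4; r = 83.4 − 82.4 = 1
Largest |r| is 3 at h = 12, residual -3.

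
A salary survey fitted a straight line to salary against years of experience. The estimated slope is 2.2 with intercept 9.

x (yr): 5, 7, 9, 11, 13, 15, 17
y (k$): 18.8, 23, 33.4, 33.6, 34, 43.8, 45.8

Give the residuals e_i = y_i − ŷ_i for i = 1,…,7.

-1.2, -1.4, 4.6, 0.4, -3.6, 1.8, -0.6

x=5: ŷ = 9 + 2.2·5 = 20; e = 18.8 − 20 = -1.2
x=7: ŷ = 9 + 2.2·7 = 24.4; e = 23 − 24.4 = -1.4
x=9: ŷ = 9 + 2.2·9 = 28.8; e = 33.4 − 28.8 = 4.6
x=11: ŷ = 9 + 2.2·11 = 33.2; e = 33.6 − 33.2 = 0.4
x=13: ŷ = 9 + 2.2·13 = 37.6; e = 34 − 37.6 = -3.6
x=15: ŷ = 9 + 2.2·15 = 42; e = 43.8 − 42 = 1.8
x=17: ŷ = 9 + 2.2·17 = 46.4; e = 45.8 − 46.4 = -0.6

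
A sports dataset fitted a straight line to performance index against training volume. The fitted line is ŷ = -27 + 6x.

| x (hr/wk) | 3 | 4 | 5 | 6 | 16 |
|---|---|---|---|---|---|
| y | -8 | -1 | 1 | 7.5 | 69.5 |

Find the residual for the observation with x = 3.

r = 1

ŷ = -27 + 6·3 = -9
r = -8 − (-9) = 1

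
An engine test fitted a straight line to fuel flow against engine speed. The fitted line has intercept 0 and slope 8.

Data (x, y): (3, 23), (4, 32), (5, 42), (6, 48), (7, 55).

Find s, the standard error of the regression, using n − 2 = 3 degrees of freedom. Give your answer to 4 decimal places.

s = 1.4142

x=3: ŷ = 8·3 = 24; r = 23 − 24 = -1
x=4: ŷ = 8·4 = 32; r = 32 − 32 = 0
x=5: ŷ = 8·5 = 40; r = 42 − 40 = 2
x=6: ŷ = 8·6 = 48; r = 48 − 48 = 0
x=7: ŷ = 8·7 = 56; r = 55 − 56 = -1
SSE = 1 + 0 + 4 + 0 + 1 = 6
s = √(6/3) = √2 ≈ 1.4142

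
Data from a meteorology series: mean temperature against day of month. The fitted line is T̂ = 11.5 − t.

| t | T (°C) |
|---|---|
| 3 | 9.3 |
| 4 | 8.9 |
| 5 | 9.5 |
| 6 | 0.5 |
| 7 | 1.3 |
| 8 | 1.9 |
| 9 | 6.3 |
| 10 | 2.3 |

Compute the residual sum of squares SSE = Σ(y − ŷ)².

t=3: T̂ = 11.5 − 3 = 8.5; r = 9.3 − 8.5 = 0.8
t=4: T̂ = 11.5 − 4 = 7.5; r = 8.9 − 7.5 = 1.4
t=5: T̂ = 11.5 − 5 = 6.5; r = 9.5 − 6.5 = 3
t=6: T̂ = 11.5 − 6 = 5.5; r = 0.5 − 5.5 = -5
t=7: T̂ = 11.5 − 7 = 4.5; r = 1.3 − 4.5 = -3.2
t=8: T̂ = 11.5 − 8 = 3.5; r = 1.9 − 3.5 = -1.6
t=9: T̂ = 11.5 − 9 = 2.5; r = 6.3 − 2.5 = 3.8
t=10: T̂ = 11.5 − 10 = 1.5; r = 2.3 − 1.5 = 0.8
SSE = 0.64 + 1.96 + 9 + 25 + 10.24 + 2.56 + 14.44 + 0.64 = 64.48

SSE = 64.48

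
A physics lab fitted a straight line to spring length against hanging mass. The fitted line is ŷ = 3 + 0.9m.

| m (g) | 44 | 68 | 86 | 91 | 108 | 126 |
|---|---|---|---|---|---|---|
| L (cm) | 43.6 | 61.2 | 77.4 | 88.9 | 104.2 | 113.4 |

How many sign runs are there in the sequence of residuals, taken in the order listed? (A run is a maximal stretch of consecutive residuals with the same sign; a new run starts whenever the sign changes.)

4 runs

m=44: ŷ = 3 + 0.9·44 = 42.6; e = 43.6 − 42.6 = 1
m=68: ŷ = 3 + 0.9·68 = 64.2; e = 61.2 − 64.2 = -3
m=86: ŷ = 3 + 0.9·86 = 80.4; e = 77.4 − 80.4 = -3
m=91: ŷ = 3 + 0.9·91 = 84.9; e = 88.9 − 84.9 = 4
m=108: ŷ = 3 + 0.9·108 = 100.2; e = 104.2 − 100.2 = 4
m=126: ŷ = 3 + 0.9·126 = 116.4; e = 113.4 − 116.4 = -3
Signs: + − − + + −
Runs: +×1, −×2, +×2, −×1 → 4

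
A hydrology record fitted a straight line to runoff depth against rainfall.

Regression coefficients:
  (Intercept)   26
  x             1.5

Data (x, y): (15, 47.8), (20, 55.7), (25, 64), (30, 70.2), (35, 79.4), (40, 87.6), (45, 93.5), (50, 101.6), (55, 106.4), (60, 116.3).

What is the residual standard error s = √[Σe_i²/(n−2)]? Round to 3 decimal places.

x=15: ŷ = 26 + 1.5·15 = 48.5; e = 47.8 − 48.5 = -0.7
x=20: ŷ = 26 + 1.5·20 = 56; e = 55.7 − 56 = -0.3
x=25: ŷ = 26 + 1.5·25 = 63.5; e = 64 − 63.5 = 0.5
x=30: ŷ = 26 + 1.5·30 = 71; e = 70.2 − 71 = -0.8
x=35: ŷ = 26 + 1.5·35 = 78.5; e = 79.4 − 78.5 = 0.9
x=40: ŷ = 26 + 1.5·40 = 86; e = 87.6 − 86 = 1.6
x=45: ŷ = 26 + 1.5·45 = 93.5; e = 93.5 − 93.5 = 0
x=50: ŷ = 26 + 1.5·50 = 101; e = 101.6 − 101 = 0.6
x=55: ŷ = 26 + 1.5·55 = 108.5; e = 106.4 − 108.5 = -2.1
x=60: ŷ = 26 + 1.5·60 = 116; e = 116.3 − 116 = 0.3
SSE = 0.49 + 0.09 + 0.25 + 0.64 + 0.81 + 2.56 + 0 + 0.36 + 4.41 + 0.09 = 9.7
s = √(9.7/8) = √1.2125 ≈ 1.101

s = 1.101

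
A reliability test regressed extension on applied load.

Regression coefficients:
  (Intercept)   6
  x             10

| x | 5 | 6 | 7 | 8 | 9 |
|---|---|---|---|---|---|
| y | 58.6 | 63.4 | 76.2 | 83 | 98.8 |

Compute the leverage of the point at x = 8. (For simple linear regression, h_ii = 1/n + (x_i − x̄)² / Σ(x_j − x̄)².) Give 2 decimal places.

h = 0.30

x̄ = (5 + 6 + 7 + 8 + 9)/5 = 7
Σ(x − x̄)² = 4 + 1 + 0 + 1 + 4 = 10
h = 1/5 + (1)²/10 = 0.2 + 0.1 = 0.30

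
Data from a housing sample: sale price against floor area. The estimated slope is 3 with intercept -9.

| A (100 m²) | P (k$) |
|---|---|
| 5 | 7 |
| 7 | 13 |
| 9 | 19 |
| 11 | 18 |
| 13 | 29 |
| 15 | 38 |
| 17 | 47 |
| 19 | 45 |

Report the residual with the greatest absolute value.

e = -6

A=5: P̂ = -9 + 3·5 = 6; e = 7 − 6 = 1
A=7: P̂ = -9 + 3·7 = 12; e = 13 − 12 = 1
A=9: P̂ = -9 + 3·9 = 18; e = 19 − 18 = 1
A=11: P̂ = -9 + 3·11 = 24; e = 18 − 24 = -6
A=13: P̂ = -9 + 3·13 = 30; e = 29 − 30 = -1
A=15: P̂ = -9 + 3·15 = 36; e = 38 − 36 = 2
A=17: P̂ = -9 + 3·17 = 42; e = 47 − 42 = 5
A=19: P̂ = -9 + 3·19 = 48; e = 45 − 48 = -3
Largest |e| is 6 at A = 11, residual -6.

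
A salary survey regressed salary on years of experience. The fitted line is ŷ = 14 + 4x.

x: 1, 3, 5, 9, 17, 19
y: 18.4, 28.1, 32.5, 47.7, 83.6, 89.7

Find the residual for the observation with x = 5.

r = -1.5

ŷ = 14 + 4·5 = 34
r = 32.5 − 34 = -1.5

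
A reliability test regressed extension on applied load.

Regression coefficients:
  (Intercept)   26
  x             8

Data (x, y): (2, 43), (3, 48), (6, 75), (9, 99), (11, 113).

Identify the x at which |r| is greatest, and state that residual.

x=2: ŷ = 26 + 8·2 = 42; r = 43 − 42 = 1
x=3: ŷ = 26 + 8·3 = 50; r = 48 − 50 = -2
x=6: ŷ = 26 + 8·6 = 74; r = 75 − 74 = 1
x=9: ŷ = 26 + 8·9 = 98; r = 99 − 98 = 1
x=11: ŷ = 26 + 8·11 = 114; r = 113 − 114 = -1
Largest |r| is 2 at x = 3, residual -2.

x = 3, r = -2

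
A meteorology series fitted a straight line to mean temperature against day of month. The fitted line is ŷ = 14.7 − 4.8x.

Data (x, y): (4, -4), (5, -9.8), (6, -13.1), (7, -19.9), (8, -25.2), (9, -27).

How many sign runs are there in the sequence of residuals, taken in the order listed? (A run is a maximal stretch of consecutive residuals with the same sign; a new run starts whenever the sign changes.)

x=4: ŷ = 14.7 − 4.8·4 = -4.5; e = -4 − (-4.5) = 0.5
x=5: ŷ = 14.7 − 4.8·5 = -9.3; e = -9.8 − (-9.3) = -0.5
x=6: ŷ = 14.7 − 4.8·6 = -14.1; e = -13.1 − (-14.1) = 1
x=7: ŷ = 14.7 − 4.8·7 = -18.9; e = -19.9 − (-18.9) = -1
x=8: ŷ = 14.7 − 4.8·8 = -23.7; e = -25.2 − (-23.7) = -1.5
x=9: ŷ = 14.7 − 4.8·9 = -28.5; e = -27 − (-28.5) = 1.5
Signs: + − + − − +
Runs: +×1, −×1, +×1, −×2, +×1 → 5

5 runs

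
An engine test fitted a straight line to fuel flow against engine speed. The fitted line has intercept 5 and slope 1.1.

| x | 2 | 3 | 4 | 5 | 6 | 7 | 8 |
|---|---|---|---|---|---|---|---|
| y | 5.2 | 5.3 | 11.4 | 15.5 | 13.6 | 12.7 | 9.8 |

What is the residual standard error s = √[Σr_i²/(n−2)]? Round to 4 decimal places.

x=2: ŷ = 5 + 1.1·2 = 7.2; r = 5.2 − 7.2 = -2
x=3: ŷ = 5 + 1.1·3 = 8.3; r = 5.3 − 8.3 = -3
x=4: ŷ = 5 + 1.1·4 = 9.4; r = 11.4 − 9.4 = 2
x=5: ŷ = 5 + 1.1·5 = 10.5; r = 15.5 − 10.5 = 5
x=6: ŷ = 5 + 1.1·6 = 11.6; r = 13.6 − 11.6 = 2
x=7: ŷ = 5 + 1.1·7 = 12.7; r = 12.7 − 12.7 = 0
x=8: ŷ = 5 + 1.1·8 = 13.8; r = 9.8 − 13.8 = -4
SSE = 4 + 9 + 4 + 25 + 4 + 0 + 16 = 62
s = √(62/5) = √12.4 ≈ 3.5214

s = 3.5214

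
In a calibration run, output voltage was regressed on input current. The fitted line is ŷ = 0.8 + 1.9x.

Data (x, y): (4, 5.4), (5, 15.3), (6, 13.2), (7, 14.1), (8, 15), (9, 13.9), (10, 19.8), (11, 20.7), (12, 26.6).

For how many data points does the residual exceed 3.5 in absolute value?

2

x=4: ŷ = 0.8 + 1.9·4 = 8.4; r = 5.4 − 8.4 = -3
x=5: ŷ = 0.8 + 1.9·5 = 10.3; r = 15.3 − 10.3 = 5
x=6: ŷ = 0.8 + 1.9·6 = 12.2; r = 13.2 − 12.2 = 1
x=7: ŷ = 0.8 + 1.9·7 = 14.1; r = 14.1 − 14.1 = 0
x=8: ŷ = 0.8 + 1.9·8 = 16; r = 15 − 16 = -1
x=9: ŷ = 0.8 + 1.9·9 = 17.9; r = 13.9 − 17.9 = -4
x=10: ŷ = 0.8 + 1.9·10 = 19.8; r = 19.8 − 19.8 = 0
x=11: ŷ = 0.8 + 1.9·11 = 21.7; r = 20.7 − 21.7 = -1
x=12: ŷ = 0.8 + 1.9·12 = 23.6; r = 26.6 − 23.6 = 3
|r| > 3.5: x=5 (|r|=5), x=9 (|r|=4) → 2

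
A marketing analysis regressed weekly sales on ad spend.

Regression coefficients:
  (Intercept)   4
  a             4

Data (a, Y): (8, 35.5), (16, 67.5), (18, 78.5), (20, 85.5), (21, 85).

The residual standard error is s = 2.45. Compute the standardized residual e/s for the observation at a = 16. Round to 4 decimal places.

Ŷ = 4 + 4·16 = 68
e = 67.5 − 68 = -0.5
e/s = -0.5 / 2.45 = -0.2041

-0.2041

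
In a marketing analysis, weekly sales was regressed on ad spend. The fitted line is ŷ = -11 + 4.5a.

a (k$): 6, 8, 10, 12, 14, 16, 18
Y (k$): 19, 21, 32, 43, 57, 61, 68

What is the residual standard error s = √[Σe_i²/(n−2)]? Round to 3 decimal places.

a=6: ŷ = -11 + 4.5·6 = 16; e = 19 − 16 = 3
a=8: ŷ = -11 + 4.5·8 = 25; e = 21 − 25 = -4
a=10: ŷ = -11 + 4.5·10 = 34; e = 32 − 34 = -2
a=12: ŷ = -11 + 4.5·12 = 43; e = 43 − 43 = 0
a=14: ŷ = -11 + 4.5·14 = 52; e = 57 − 52 = 5
a=16: ŷ = -11 + 4.5·16 = 61; e = 61 − 61 = 0
a=18: ŷ = -11 + 4.5·18 = 70; e = 68 − 70 = -2
SSE = 9 + 16 + 4 + 0 + 25 + 0 + 4 = 58
s = √(58/5) = √11.6 ≈ 3.406

s = 3.406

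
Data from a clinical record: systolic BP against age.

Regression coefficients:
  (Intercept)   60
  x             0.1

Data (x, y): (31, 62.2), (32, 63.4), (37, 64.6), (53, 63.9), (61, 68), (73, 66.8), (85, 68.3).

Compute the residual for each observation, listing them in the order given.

x=31: ŷ = 60 + 0.1·31 = 63.1; e = 62.2 − 63.1 = -0.9
x=32: ŷ = 60 + 0.1·32 = 63.2; e = 63.4 − 63.2 = 0.2
x=37: ŷ = 60 + 0.1·37 = 63.7; e = 64.6 − 63.7 = 0.9
x=53: ŷ = 60 + 0.1·53 = 65.3; e = 63.9 − 65.3 = -1.4
x=61: ŷ = 60 + 0.1·61 = 66.1; e = 68 − 66.1 = 1.9
x=73: ŷ = 60 + 0.1·73 = 67.3; e = 66.8 − 67.3 = -0.5
x=85: ŷ = 60 + 0.1·85 = 68.5; e = 68.3 − 68.5 = -0.2

-0.9, 0.2, 0.9, -1.4, 1.9, -0.5, -0.2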